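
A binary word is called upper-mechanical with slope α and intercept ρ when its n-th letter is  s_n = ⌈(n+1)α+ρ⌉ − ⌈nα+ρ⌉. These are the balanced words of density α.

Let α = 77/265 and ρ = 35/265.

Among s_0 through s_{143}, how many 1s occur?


41

#1s = Σ_{n=0}^{143} s_n = Σ_{n=0}^{143} (⌈(n+1)α+ρ⌉ − ⌈nα+ρ⌉)
the sum telescopes: every ⌈nα+ρ⌉ with 0 < n < 144 appears once with + and once with −, leaving ⌈144α+ρ⌉ − ⌈0·α+ρ⌉
144α + ρ = (144·77 + 35) / 265 = 11123/265
ρ = 35/265
⌈11123/265⌉ = 42,  ⌈35/265⌉ = 1
#1s = 42 − 1 = 41


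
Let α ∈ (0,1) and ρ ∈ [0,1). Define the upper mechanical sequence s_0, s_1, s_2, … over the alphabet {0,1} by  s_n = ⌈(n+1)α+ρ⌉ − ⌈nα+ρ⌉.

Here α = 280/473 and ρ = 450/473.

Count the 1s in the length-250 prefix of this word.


#1s = Σ_{n=0}^{249} s_n = Σ_{n=0}^{249} (⌈(n+1)α+ρ⌉ − ⌈nα+ρ⌉)
the sum telescopes: every ⌈nα+ρ⌉ with 0 < n < 250 appears once with + and once with −, leaving ⌈250α+ρ⌉ − ⌈0·α+ρ⌉
250α + ρ = (250·280 + 450) / 473 = 70450/473
ρ = 450/473
⌈70450/473⌉ = 149,  ⌈450/473⌉ = 1
#1s = 149 − 1 = 148

148


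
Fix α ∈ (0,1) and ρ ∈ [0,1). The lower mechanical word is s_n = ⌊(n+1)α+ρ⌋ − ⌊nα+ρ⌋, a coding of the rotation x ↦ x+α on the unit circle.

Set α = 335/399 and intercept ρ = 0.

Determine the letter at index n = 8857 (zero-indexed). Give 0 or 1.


(n+1)α + ρ = (8858·335) / 399 = 2967430/399
nα + ρ     = (8857·335) / 399 = 2967095/399
⌊2967430/399⌋ = 7437,  ⌊2967095/399⌋ = 7436
s_{8857} = 7437 − 7436 = 1

1


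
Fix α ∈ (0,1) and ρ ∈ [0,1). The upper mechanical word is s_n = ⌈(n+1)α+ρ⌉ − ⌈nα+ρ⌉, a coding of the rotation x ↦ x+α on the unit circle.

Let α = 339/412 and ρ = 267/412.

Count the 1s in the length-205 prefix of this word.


169

#1s = Σ_{n=0}^{204} s_n = Σ_{n=0}^{204} (⌈(n+1)α+ρ⌉ − ⌈nα+ρ⌉)
the sum telescopes: every ⌈nα+ρ⌉ with 0 < n < 205 appears once with + and once with −, leaving ⌈205α+ρ⌉ − ⌈0·α+ρ⌉
205α + ρ = (205·339 + 267) / 412 = 69762/412
ρ = 267/412
⌈69762/412⌉ = 170,  ⌈267/412⌉ = 1
#1s = 170 − 1 = 169


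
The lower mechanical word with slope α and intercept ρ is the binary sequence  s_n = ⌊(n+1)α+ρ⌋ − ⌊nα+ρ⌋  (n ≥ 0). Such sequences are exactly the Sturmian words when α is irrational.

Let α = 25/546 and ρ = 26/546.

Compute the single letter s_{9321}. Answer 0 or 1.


(n+1)α + ρ = (9322·25 + 26) / 546 = 233076/546
nα + ρ     = (9321·25 + 26) / 546 = 233051/546
⌊233076/546⌋ = 426,  ⌊233051/546⌋ = 426
s_{9321} = 426 − 426 = 0

0


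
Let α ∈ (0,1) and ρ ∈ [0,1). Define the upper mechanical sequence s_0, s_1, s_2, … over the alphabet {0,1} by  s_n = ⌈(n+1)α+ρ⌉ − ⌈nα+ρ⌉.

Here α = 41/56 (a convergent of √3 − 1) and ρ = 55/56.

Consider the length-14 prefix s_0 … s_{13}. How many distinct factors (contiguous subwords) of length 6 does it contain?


t_n = ⌈(n·41+55)/56⌉ for n = 0 … 14:
  n=0…9: ⌈55/56⌉=1 ⌈96/56⌉=2 ⌈137/56⌉=3 ⌈178/56⌉=4 ⌈219/56⌉=4 ⌈260/56⌉=5 ⌈301/56⌉=6 ⌈342/56⌉=7 ⌈383/56⌉=7 ⌈424/56⌉=8
  n=10…14: ⌈465/56⌉=9 ⌈506/56⌉=10 ⌈547/56⌉=10 ⌈588/56⌉=11 ⌈629/56⌉=12
s_n = t_(n+1) − t_n for n = 0 … 13 gives
prefix = 11101110111011
slide a length-6 window over [0..5] … [8..13] (9 windows); first occurrence of each distinct factor:
  [  0..  5] 111011
  [  1..  6] 110111
  [  2..  7] 101110
  [  3..  8] 011101
  (the other 5 windows repeat one of these)
distinct factors: {011101, 101110, 110111, 111011}
count = 4  (Sturmian bound for length 6 is 7)

4


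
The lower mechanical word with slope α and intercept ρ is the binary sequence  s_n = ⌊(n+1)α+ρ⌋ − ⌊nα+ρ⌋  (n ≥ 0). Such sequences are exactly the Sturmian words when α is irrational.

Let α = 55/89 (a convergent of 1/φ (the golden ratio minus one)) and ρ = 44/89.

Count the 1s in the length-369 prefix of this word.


228

#1s = Σ_{n=0}^{368} s_n = Σ_{n=0}^{368} (⌊(n+1)α+ρ⌋ − ⌊nα+ρ⌋)
the sum telescopes: every ⌊nα+ρ⌋ with 0 < n < 369 appears once with + and once with −, leaving ⌊369α+ρ⌋ − ⌊0·α+ρ⌋
369α + ρ = (369·55 + 44) / 89 = 20339/89
ρ = 44/89
⌊20339/89⌋ = 228,  ⌊44/89⌋ = 0
#1s = 228 − 0 = 228


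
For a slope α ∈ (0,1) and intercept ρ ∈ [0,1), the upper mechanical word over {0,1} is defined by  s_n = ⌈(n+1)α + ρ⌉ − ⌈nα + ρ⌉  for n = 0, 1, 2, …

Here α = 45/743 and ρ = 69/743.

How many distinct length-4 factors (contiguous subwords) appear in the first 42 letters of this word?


t_n = ⌈(n·45+69)/743⌉ for n = 0 … 42:
  n=0…9: ⌈69/743⌉=1 ⌈114/743⌉=1 ⌈159/743⌉=1 ⌈204/743⌉=1 ⌈249/743⌉=1 ⌈294/743⌉=1 ⌈339/743⌉=1 ⌈384/743⌉=1 ⌈429/743⌉=1 ⌈474/743⌉=1
  n=10…19: ⌈519/743⌉=1 ⌈564/743⌉=1 ⌈609/743⌉=1 ⌈654/743⌉=1 ⌈699/743⌉=1 ⌈744/743⌉=2 ⌈789/743⌉=2 ⌈834/743⌉=2 ⌈879/743⌉=2 ⌈924/743⌉=2
  n=20…29: ⌈969/743⌉=2 ⌈1014/743⌉=2 ⌈1059/743⌉=2 ⌈1104/743⌉=2 ⌈1149/743⌉=2 ⌈1194/743⌉=2 ⌈1239/743⌉=2 ⌈1284/743⌉=2 ⌈1329/743⌉=2 ⌈1374/743⌉=2
  n=30…39: ⌈1419/743⌉=2 ⌈1464/743⌉=2 ⌈1509/743⌉=3 ⌈1554/743⌉=3 ⌈1599/743⌉=3 ⌈1644/743⌉=3 ⌈1689/743⌉=3 ⌈1734/743⌉=3 ⌈1779/743⌉=3 ⌈1824/743⌉=3
  n=40…42: ⌈1869/743⌉=3 ⌈1914/743⌉=3 ⌈1959/743⌉=3
s_n = t_(n+1) − t_n for n = 0 … 41 gives
prefix = 000000000000001000000000000000010000000000
slide a length-4 window over [0..3] … [38..41] (39 windows); first occurrence of each distinct factor:
  [  0..  3] 0000
  [ 11.. 14] 0001
  [ 12.. 15] 0010
  [ 13.. 16] 0100
  [ 14.. 17] 1000
  (the other 34 windows repeat one of these)
distinct factors: {0000, 0001, 0010, 0100, 1000}
count = 5  (Sturmian bound for length 4 is 5)

5


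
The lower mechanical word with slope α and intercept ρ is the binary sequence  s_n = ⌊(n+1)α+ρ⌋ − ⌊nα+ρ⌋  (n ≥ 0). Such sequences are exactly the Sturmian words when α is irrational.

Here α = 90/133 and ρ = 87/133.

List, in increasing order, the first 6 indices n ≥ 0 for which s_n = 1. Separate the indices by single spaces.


n=0: ⌊177/133⌋−⌊87/133⌋ = 1−0 = 1  ← one
n=1: ⌊267/133⌋−⌊177/133⌋ = 2−1 = 1  ← one
n=2: ⌊357/133⌋−⌊267/133⌋ = 2−2 = 0
n=3: ⌊447/133⌋−⌊357/133⌋ = 3−2 = 1  ← one
n=4: ⌊537/133⌋−⌊447/133⌋ = 4−3 = 1  ← one
n=5: ⌊627/133⌋−⌊537/133⌋ = 4−4 = 0
n=6: ⌊717/133⌋−⌊627/133⌋ = 5−4 = 1  ← one
n=7: ⌊807/133⌋−⌊717/133⌋ = 6−5 = 1  ← one
positions of the first 6 ones: 0 1 3 4 6 7

0 1 3 4 6 7


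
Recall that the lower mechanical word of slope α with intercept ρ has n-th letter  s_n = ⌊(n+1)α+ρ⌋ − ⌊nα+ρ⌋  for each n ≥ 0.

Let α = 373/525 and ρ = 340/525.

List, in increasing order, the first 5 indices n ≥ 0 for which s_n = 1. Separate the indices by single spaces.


0 1 3 4 6

n=0: ⌊713/525⌋−⌊340/525⌋ = 1−0 = 1  ← one
n=1: ⌊1086/525⌋−⌊713/525⌋ = 2−1 = 1  ← one
n=2: ⌊1459/525⌋−⌊1086/525⌋ = 2−2 = 0
n=3: ⌊1832/525⌋−⌊1459/525⌋ = 3−2 = 1  ← one
n=4: ⌊2205/525⌋−⌊1832/525⌋ = 4−3 = 1  ← one
n=5: ⌊2578/525⌋−⌊2205/525⌋ = 4−4 = 0
n=6: ⌊2951/525⌋−⌊2578/525⌋ = 5−4 = 1  ← one
positions of the first 5 ones: 0 1 3 4 6


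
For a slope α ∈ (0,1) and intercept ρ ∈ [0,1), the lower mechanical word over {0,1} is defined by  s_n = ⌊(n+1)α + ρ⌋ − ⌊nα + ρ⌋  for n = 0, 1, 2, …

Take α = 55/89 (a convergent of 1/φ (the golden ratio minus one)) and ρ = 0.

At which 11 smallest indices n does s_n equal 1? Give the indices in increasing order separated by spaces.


n=0: ⌊55/89⌋−⌊0/89⌋ = 0−0 = 0
n=1: ⌊110/89⌋−⌊55/89⌋ = 1−0 = 1  ← one
n=2: ⌊165/89⌋−⌊110/89⌋ = 1−1 = 0
n=3: ⌊220/89⌋−⌊165/89⌋ = 2−1 = 1  ← one
n=4: ⌊275/89⌋−⌊220/89⌋ = 3−2 = 1  ← one
n=5: ⌊330/89⌋−⌊275/89⌋ = 3−3 = 0
n=6: ⌊385/89⌋−⌊330/89⌋ = 4−3 = 1  ← one
n=7: ⌊440/89⌋−⌊385/89⌋ = 4−4 = 0
n=8: ⌊495/89⌋−⌊440/89⌋ = 5−4 = 1  ← one
n=9: ⌊550/89⌋−⌊495/89⌋ = 6−5 = 1  ← one
n=10: ⌊605/89⌋−⌊550/89⌋ = 6−6 = 0
n=11: ⌊660/89⌋−⌊605/89⌋ = 7−6 = 1  ← one
n=12: ⌊715/89⌋−⌊660/89⌋ = 8−7 = 1  ← one
n=13: ⌊770/89⌋−⌊715/89⌋ = 8−8 = 0
n=14: ⌊825/89⌋−⌊770/89⌋ = 9−8 = 1  ← one
n=15: ⌊880/89⌋−⌊825/89⌋ = 9−9 = 0
n=16: ⌊935/89⌋−⌊880/89⌋ = 10−9 = 1  ← one
n=17: ⌊990/89⌋−⌊935/89⌋ = 11−10 = 1  ← one
positions of the first 11 ones: 1 3 4 6 8 9 11 12 14 16 17

1 3 4 6 8 9 11 12 14 16 17


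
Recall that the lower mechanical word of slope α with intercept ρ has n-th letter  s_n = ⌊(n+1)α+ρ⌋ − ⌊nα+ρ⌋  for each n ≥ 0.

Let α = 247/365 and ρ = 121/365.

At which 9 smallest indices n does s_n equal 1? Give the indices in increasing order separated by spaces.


0 2 3 5 6 8 9 11 12

n=0: ⌊368/365⌋−⌊121/365⌋ = 1−0 = 1  ← one
n=1: ⌊615/365⌋−⌊368/365⌋ = 1−1 = 0
n=2: ⌊862/365⌋−⌊615/365⌋ = 2−1 = 1  ← one
n=3: ⌊1109/365⌋−⌊862/365⌋ = 3−2 = 1  ← one
n=4: ⌊1356/365⌋−⌊1109/365⌋ = 3−3 = 0
n=5: ⌊1603/365⌋−⌊1356/365⌋ = 4−3 = 1  ← one
n=6: ⌊1850/365⌋−⌊1603/365⌋ = 5−4 = 1  ← one
n=7: ⌊2097/365⌋−⌊1850/365⌋ = 5−5 = 0
n=8: ⌊2344/365⌋−⌊2097/365⌋ = 6−5 = 1  ← one
n=9: ⌊2591/365⌋−⌊2344/365⌋ = 7−6 = 1  ← one
n=10: ⌊2838/365⌋−⌊2591/365⌋ = 7−7 = 0
n=11: ⌊3085/365⌋−⌊2838/365⌋ = 8−7 = 1  ← one
n=12: ⌊3332/365⌋−⌊3085/365⌋ = 9−8 = 1  ← one
positions of the first 9 ones: 0 2 3 5 6 8 9 11 12


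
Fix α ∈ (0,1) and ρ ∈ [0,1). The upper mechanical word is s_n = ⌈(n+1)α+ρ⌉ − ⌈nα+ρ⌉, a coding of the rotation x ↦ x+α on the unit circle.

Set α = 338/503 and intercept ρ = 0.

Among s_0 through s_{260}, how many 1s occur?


176

#1s = Σ_{n=0}^{260} s_n = Σ_{n=0}^{260} (⌈(n+1)α+ρ⌉ − ⌈nα+ρ⌉)
the sum telescopes: every ⌈nα+ρ⌉ with 0 < n < 261 appears once with + and once with −, leaving ⌈261α+ρ⌉ − ⌈0·α+ρ⌉
261α + ρ = (261·338) / 503 = 88218/503
ρ = 0/503
⌈88218/503⌉ = 176,  ⌈0/503⌉ = 0
#1s = 176 − 0 = 176


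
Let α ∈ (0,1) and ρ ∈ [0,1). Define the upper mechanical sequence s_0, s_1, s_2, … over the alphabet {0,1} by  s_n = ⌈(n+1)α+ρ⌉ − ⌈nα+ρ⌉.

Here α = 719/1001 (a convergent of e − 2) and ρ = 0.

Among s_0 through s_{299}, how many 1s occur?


216

#1s = Σ_{n=0}^{299} s_n = Σ_{n=0}^{299} (⌈(n+1)α+ρ⌉ − ⌈nα+ρ⌉)
the sum telescopes: every ⌈nα+ρ⌉ with 0 < n < 300 appears once with + and once with −, leaving ⌈300α+ρ⌉ − ⌈0·α+ρ⌉
300α + ρ = (300·719) / 1001 = 215700/1001
ρ = 0/1001
⌈215700/1001⌉ = 216,  ⌈0/1001⌉ = 0
#1s = 216 − 0 = 216


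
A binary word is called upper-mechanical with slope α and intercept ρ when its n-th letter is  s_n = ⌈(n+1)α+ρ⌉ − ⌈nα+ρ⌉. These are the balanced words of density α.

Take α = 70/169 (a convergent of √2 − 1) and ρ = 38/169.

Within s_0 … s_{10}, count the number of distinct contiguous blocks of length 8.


t_n = ⌈(n·70+38)/169⌉ for n = 0 … 11:
  n=0…9: ⌈38/169⌉=1 ⌈108/169⌉=1 ⌈178/169⌉=2 ⌈248/169⌉=2 ⌈318/169⌉=2 ⌈388/169⌉=3 ⌈458/169⌉=3 ⌈528/169⌉=4 ⌈598/169⌉=4 ⌈668/169⌉=4
  n=10…11: ⌈738/169⌉=5 ⌈808/169⌉=5
s_n = t_(n+1) − t_n for n = 0 … 10 gives
prefix = 01001010010
slide a length-8 window over [0..7] … [3..10] (4 windows); first occurrence of each distinct factor:
  [  0..  7] 01001010
  [  1..  8] 10010100
  [  2..  9] 00101001
  [  3.. 10] 01010010
distinct factors: {00101001, 01001010, 01010010, 10010100}
count = 4  (Sturmian bound for length 8 is 9)

4


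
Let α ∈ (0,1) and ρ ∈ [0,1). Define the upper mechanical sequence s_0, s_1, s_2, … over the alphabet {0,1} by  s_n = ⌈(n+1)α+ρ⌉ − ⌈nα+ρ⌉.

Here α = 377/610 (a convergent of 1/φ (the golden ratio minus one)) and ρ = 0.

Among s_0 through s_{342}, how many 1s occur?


212

#1s = Σ_{n=0}^{342} s_n = Σ_{n=0}^{342} (⌈(n+1)α+ρ⌉ − ⌈nα+ρ⌉)
the sum telescopes: every ⌈nα+ρ⌉ with 0 < n < 343 appears once with + and once with −, leaving ⌈343α+ρ⌉ − ⌈0·α+ρ⌉
343α + ρ = (343·377) / 610 = 129311/610
ρ = 0/610
⌈129311/610⌉ = 212,  ⌈0/610⌉ = 0
#1s = 212 − 0 = 212


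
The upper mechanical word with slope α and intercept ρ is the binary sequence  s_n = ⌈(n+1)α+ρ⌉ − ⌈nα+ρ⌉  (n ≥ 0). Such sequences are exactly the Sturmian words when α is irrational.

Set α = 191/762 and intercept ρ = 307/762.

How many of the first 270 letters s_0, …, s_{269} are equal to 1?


68

#1s = Σ_{n=0}^{269} s_n = Σ_{n=0}^{269} (⌈(n+1)α+ρ⌉ − ⌈nα+ρ⌉)
the sum telescopes: every ⌈nα+ρ⌉ with 0 < n < 270 appears once with + and once with −, leaving ⌈270α+ρ⌉ − ⌈0·α+ρ⌉
270α + ρ = (270·191 + 307) / 762 = 51877/762
ρ = 307/762
⌈51877/762⌉ = 69,  ⌈307/762⌉ = 1
#1s = 69 − 1 = 68


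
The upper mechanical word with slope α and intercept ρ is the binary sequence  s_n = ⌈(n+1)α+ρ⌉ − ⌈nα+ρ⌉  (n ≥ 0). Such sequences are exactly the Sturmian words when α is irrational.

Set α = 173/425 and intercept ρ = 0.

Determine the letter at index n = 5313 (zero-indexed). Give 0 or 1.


(n+1)α + ρ = (5314·173) / 425 = 919322/425
nα + ρ     = (5313·173) / 425 = 919149/425
⌈919322/425⌉ = 2164,  ⌈919149/425⌉ = 2163
s_{5313} = 2164 − 2163 = 1

1


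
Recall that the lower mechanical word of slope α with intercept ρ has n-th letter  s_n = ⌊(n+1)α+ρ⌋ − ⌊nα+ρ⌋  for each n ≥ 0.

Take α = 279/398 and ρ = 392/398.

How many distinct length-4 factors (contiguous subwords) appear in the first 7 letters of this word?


t_n = ⌊(n·279+392)/398⌋ for n = 0 … 7:
  n=0…7: ⌊392/398⌋=0 ⌊671/398⌋=1 ⌊950/398⌋=2 ⌊1229/398⌋=3 ⌊1508/398⌋=3 ⌊1787/398⌋=4 ⌊2066/398⌋=5 ⌊2345/398⌋=5
s_n = t_(n+1) − t_n for n = 0 … 6 gives
prefix = 1110110
slide a length-4 window over [0..3] … [3..6] (4 windows); first occurrence of each distinct factor:
  [  0..  3] 1110
  [  1..  4] 1101
  [  2..  5] 1011
  [  3..  6] 0110
distinct factors: {0110, 1011, 1101, 1110}
count = 4  (Sturmian bound for length 4 is 5)

4


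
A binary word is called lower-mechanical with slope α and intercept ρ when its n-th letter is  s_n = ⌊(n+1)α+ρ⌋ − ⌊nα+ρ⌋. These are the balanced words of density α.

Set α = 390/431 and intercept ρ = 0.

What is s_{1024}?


1

(n+1)α + ρ = (1025·390) / 431 = 399750/431
nα + ρ     = (1024·390) / 431 = 399360/431
⌊399750/431⌋ = 927,  ⌊399360/431⌋ = 926
s_{1024} = 927 − 926 = 1


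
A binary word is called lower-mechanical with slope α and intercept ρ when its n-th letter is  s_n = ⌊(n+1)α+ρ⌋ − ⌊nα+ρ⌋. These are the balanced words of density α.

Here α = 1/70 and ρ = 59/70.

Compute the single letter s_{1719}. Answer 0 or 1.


0

(n+1)α + ρ = (1720·1 + 59) / 70 = 1779/70
nα + ρ     = (1719·1 + 59) / 70 = 1778/70
⌊1779/70⌋ = 25,  ⌊1778/70⌋ = 25
s_{1719} = 25 − 25 = 0


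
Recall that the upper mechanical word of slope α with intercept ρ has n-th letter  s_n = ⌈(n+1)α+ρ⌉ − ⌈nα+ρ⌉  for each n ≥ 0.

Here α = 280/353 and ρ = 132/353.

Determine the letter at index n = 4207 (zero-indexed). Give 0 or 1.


(n+1)α + ρ = (4208·280 + 132) / 353 = 1178372/353
nα + ρ     = (4207·280 + 132) / 353 = 1178092/353
⌈1178372/353⌉ = 3339,  ⌈1178092/353⌉ = 3338
s_{4207} = 3339 − 3338 = 1

1


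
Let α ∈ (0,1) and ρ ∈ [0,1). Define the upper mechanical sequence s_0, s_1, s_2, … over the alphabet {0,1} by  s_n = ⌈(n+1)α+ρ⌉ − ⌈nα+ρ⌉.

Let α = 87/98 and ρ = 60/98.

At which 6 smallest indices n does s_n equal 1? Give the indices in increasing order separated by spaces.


n=0: ⌈147/98⌉−⌈60/98⌉ = 2−1 = 1  ← one
n=1: ⌈234/98⌉−⌈147/98⌉ = 3−2 = 1  ← one
n=2: ⌈321/98⌉−⌈234/98⌉ = 4−3 = 1  ← one
n=3: ⌈408/98⌉−⌈321/98⌉ = 5−4 = 1  ← one
n=4: ⌈495/98⌉−⌈408/98⌉ = 6−5 = 1  ← one
n=5: ⌈582/98⌉−⌈495/98⌉ = 6−6 = 0
n=6: ⌈669/98⌉−⌈582/98⌉ = 7−6 = 1  ← one
positions of the first 6 ones: 0 1 2 3 4 6

0 1 2 3 4 6


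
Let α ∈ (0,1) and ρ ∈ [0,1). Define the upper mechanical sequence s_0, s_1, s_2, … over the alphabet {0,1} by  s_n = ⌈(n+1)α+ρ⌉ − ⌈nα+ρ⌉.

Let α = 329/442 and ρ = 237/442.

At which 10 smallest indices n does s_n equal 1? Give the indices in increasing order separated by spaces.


n=0: ⌈566/442⌉−⌈237/442⌉ = 2−1 = 1  ← one
n=1: ⌈895/442⌉−⌈566/442⌉ = 3−2 = 1  ← one
n=2: ⌈1224/442⌉−⌈895/442⌉ = 3−3 = 0
n=3: ⌈1553/442⌉−⌈1224/442⌉ = 4−3 = 1  ← one
n=4: ⌈1882/442⌉−⌈1553/442⌉ = 5−4 = 1  ← one
n=5: ⌈2211/442⌉−⌈1882/442⌉ = 6−5 = 1  ← one
n=6: ⌈2540/442⌉−⌈2211/442⌉ = 6−6 = 0
n=7: ⌈2869/442⌉−⌈2540/442⌉ = 7−6 = 1  ← one
n=8: ⌈3198/442⌉−⌈2869/442⌉ = 8−7 = 1  ← one
n=9: ⌈3527/442⌉−⌈3198/442⌉ = 8−8 = 0
n=10: ⌈3856/442⌉−⌈3527/442⌉ = 9−8 = 1  ← one
n=11: ⌈4185/442⌉−⌈3856/442⌉ = 10−9 = 1  ← one
n=12: ⌈4514/442⌉−⌈4185/442⌉ = 11−10 = 1  ← one
positions of the first 10 ones: 0 1 3 4 5 7 8 10 11 12

0 1 3 4 5 7 8 10 11 12


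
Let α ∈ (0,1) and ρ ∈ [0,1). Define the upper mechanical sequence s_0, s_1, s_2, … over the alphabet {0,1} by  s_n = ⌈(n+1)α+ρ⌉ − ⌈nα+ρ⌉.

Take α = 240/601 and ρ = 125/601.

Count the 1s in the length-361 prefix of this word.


144

#1s = Σ_{n=0}^{360} s_n = Σ_{n=0}^{360} (⌈(n+1)α+ρ⌉ − ⌈nα+ρ⌉)
the sum telescopes: every ⌈nα+ρ⌉ with 0 < n < 361 appears once with + and once with −, leaving ⌈361α+ρ⌉ − ⌈0·α+ρ⌉
361α + ρ = (361·240 + 125) / 601 = 86765/601
ρ = 125/601
⌈86765/601⌉ = 145,  ⌈125/601⌉ = 1
#1s = 145 − 1 = 144


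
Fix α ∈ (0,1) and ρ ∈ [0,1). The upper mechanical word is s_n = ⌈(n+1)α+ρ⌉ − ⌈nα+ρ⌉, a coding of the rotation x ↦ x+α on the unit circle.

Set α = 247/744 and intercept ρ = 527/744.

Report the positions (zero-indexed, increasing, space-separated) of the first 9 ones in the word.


n=0: ⌈774/744⌉−⌈527/744⌉ = 2−1 = 1  ← one
n=1: ⌈1021/744⌉−⌈774/744⌉ = 2−2 = 0
n=2: ⌈1268/744⌉−⌈1021/744⌉ = 2−2 = 0
n=3: ⌈1515/744⌉−⌈1268/744⌉ = 3−2 = 1  ← one
n=4: ⌈1762/744⌉−⌈1515/744⌉ = 3−3 = 0
n=5: ⌈2009/744⌉−⌈1762/744⌉ = 3−3 = 0
n=6: ⌈2256/744⌉−⌈2009/744⌉ = 4−3 = 1  ← one
n=7: ⌈2503/744⌉−⌈2256/744⌉ = 4−4 = 0
n=8: ⌈2750/744⌉−⌈2503/744⌉ = 4−4 = 0
n=9: ⌈2997/744⌉−⌈2750/744⌉ = 5−4 = 1  ← one
n=10: ⌈3244/744⌉−⌈2997/744⌉ = 5−5 = 0
n=11: ⌈3491/744⌉−⌈3244/744⌉ = 5−5 = 0
n=12: ⌈3738/744⌉−⌈3491/744⌉ = 6−5 = 1  ← one
n=13: ⌈3985/744⌉−⌈3738/744⌉ = 6−6 = 0
n=14: ⌈4232/744⌉−⌈3985/744⌉ = 6−6 = 0
n=15: ⌈4479/744⌉−⌈4232/744⌉ = 7−6 = 1  ← one
n=16: ⌈4726/744⌉−⌈4479/744⌉ = 7−7 = 0
n=17: ⌈4973/744⌉−⌈4726/744⌉ = 7−7 = 0
n=18: ⌈5220/744⌉−⌈4973/744⌉ = 8−7 = 1  ← one
n=19: ⌈5467/744⌉−⌈5220/744⌉ = 8−8 = 0
n=20: ⌈5714/744⌉−⌈5467/744⌉ = 8−8 = 0
n=21: ⌈5961/744⌉−⌈5714/744⌉ = 9−8 = 1  ← one
n=22: ⌈6208/744⌉−⌈5961/744⌉ = 9−9 = 0
n=23: ⌈6455/744⌉−⌈6208/744⌉ = 9−9 = 0
n=24: ⌈6702/744⌉−⌈6455/744⌉ = 10−9 = 1  ← one
positions of the first 9 ones: 0 3 6 9 12 15 18 21 24

0 3 6 9 12 15 18 21 24


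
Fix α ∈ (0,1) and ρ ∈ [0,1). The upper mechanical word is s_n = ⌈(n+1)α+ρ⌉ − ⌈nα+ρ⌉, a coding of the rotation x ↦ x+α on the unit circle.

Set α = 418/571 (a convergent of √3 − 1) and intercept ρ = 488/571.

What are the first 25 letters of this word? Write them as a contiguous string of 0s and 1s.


1110110111011101110110111

n=0: ⌈(1·418+488)/571⌉ − ⌈(0·418+488)/571⌉ = ⌈906/571⌉ − ⌈488/571⌉ = 2 − 1 = 1
n=1: ⌈(2·418+488)/571⌉ − ⌈(1·418+488)/571⌉ = ⌈1324/571⌉ − ⌈906/571⌉ = 3 − 2 = 1
n=2: ⌈(3·418+488)/571⌉ − ⌈(2·418+488)/571⌉ = ⌈1742/571⌉ − ⌈1324/571⌉ = 4 − 3 = 1
n=3: ⌈(4·418+488)/571⌉ − ⌈(3·418+488)/571⌉ = ⌈2160/571⌉ − ⌈1742/571⌉ = 4 − 4 = 0
n=4: ⌈(5·418+488)/571⌉ − ⌈(4·418+488)/571⌉ = ⌈2578/571⌉ − ⌈2160/571⌉ = 5 − 4 = 1
n=5: ⌈(6·418+488)/571⌉ − ⌈(5·418+488)/571⌉ = ⌈2996/571⌉ − ⌈2578/571⌉ = 6 − 5 = 1
n=6: ⌈(7·418+488)/571⌉ − ⌈(6·418+488)/571⌉ = ⌈3414/571⌉ − ⌈2996/571⌉ = 6 − 6 = 0
n=7: ⌈(8·418+488)/571⌉ − ⌈(7·418+488)/571⌉ = ⌈3832/571⌉ − ⌈3414/571⌉ = 7 − 6 = 1
n=8: ⌈(9·418+488)/571⌉ − ⌈(8·418+488)/571⌉ = ⌈4250/571⌉ − ⌈3832/571⌉ = 8 − 7 = 1
n=9: ⌈(10·418+488)/571⌉ − ⌈(9·418+488)/571⌉ = ⌈4668/571⌉ − ⌈4250/571⌉ = 9 − 8 = 1
n=10: ⌈(11·418+488)/571⌉ − ⌈(10·418+488)/571⌉ = ⌈5086/571⌉ − ⌈4668/571⌉ = 9 − 9 = 0
n=11: ⌈(12·418+488)/571⌉ − ⌈(11·418+488)/571⌉ = ⌈5504/571⌉ − ⌈5086/571⌉ = 10 − 9 = 1
n=12: ⌈(13·418+488)/571⌉ − ⌈(12·418+488)/571⌉ = ⌈5922/571⌉ − ⌈5504/571⌉ = 11 − 10 = 1
n=13: ⌈(14·418+488)/571⌉ − ⌈(13·418+488)/571⌉ = ⌈6340/571⌉ − ⌈5922/571⌉ = 12 − 11 = 1
n=14: ⌈(15·418+488)/571⌉ − ⌈(14·418+488)/571⌉ = ⌈6758/571⌉ − ⌈6340/571⌉ = 12 − 12 = 0
n=15: ⌈(16·418+488)/571⌉ − ⌈(15·418+488)/571⌉ = ⌈7176/571⌉ − ⌈6758/571⌉ = 13 − 12 = 1
n=16: ⌈(17·418+488)/571⌉ − ⌈(16·418+488)/571⌉ = ⌈7594/571⌉ − ⌈7176/571⌉ = 14 − 13 = 1
n=17: ⌈(18·418+488)/571⌉ − ⌈(17·418+488)/571⌉ = ⌈8012/571⌉ − ⌈7594/571⌉ = 15 − 14 = 1
n=18: ⌈(19·418+488)/571⌉ − ⌈(18·418+488)/571⌉ = ⌈8430/571⌉ − ⌈8012/571⌉ = 15 − 15 = 0
n=19: ⌈(20·418+488)/571⌉ − ⌈(19·418+488)/571⌉ = ⌈8848/571⌉ − ⌈8430/571⌉ = 16 − 15 = 1
n=20: ⌈(21·418+488)/571⌉ − ⌈(20·418+488)/571⌉ = ⌈9266/571⌉ − ⌈8848/571⌉ = 17 − 16 = 1
n=21: ⌈(22·418+488)/571⌉ − ⌈(21·418+488)/571⌉ = ⌈9684/571⌉ − ⌈9266/571⌉ = 17 − 17 = 0
n=22: ⌈(23·418+488)/571⌉ − ⌈(22·418+488)/571⌉ = ⌈10102/571⌉ − ⌈9684/571⌉ = 18 − 17 = 1
n=23: ⌈(24·418+488)/571⌉ − ⌈(23·418+488)/571⌉ = ⌈10520/571⌉ − ⌈10102/571⌉ = 19 − 18 = 1
n=24: ⌈(25·418+488)/571⌉ − ⌈(24·418+488)/571⌉ = ⌈10938/571⌉ − ⌈10520/571⌉ = 20 − 19 = 1


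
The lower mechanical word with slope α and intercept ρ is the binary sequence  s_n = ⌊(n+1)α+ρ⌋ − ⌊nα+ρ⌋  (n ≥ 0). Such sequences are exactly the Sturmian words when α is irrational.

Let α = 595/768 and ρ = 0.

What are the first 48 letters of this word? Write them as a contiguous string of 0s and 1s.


011101110111101110111101110111101110111011110111

n=0: ⌊(1·595)/768⌋ − ⌊(0·595)/768⌋ = ⌊595/768⌋ − ⌊0/768⌋ = 0 − 0 = 0
n=1: ⌊(2·595)/768⌋ − ⌊(1·595)/768⌋ = ⌊1190/768⌋ − ⌊595/768⌋ = 1 − 0 = 1
n=2: ⌊(3·595)/768⌋ − ⌊(2·595)/768⌋ = ⌊1785/768⌋ − ⌊1190/768⌋ = 2 − 1 = 1
n=3: ⌊(4·595)/768⌋ − ⌊(3·595)/768⌋ = ⌊2380/768⌋ − ⌊1785/768⌋ = 3 − 2 = 1
n=4: ⌊(5·595)/768⌋ − ⌊(4·595)/768⌋ = ⌊2975/768⌋ − ⌊2380/768⌋ = 3 − 3 = 0
n=5: ⌊(6·595)/768⌋ − ⌊(5·595)/768⌋ = ⌊3570/768⌋ − ⌊2975/768⌋ = 4 − 3 = 1
n=6: ⌊(7·595)/768⌋ − ⌊(6·595)/768⌋ = ⌊4165/768⌋ − ⌊3570/768⌋ = 5 − 4 = 1
n=7: ⌊(8·595)/768⌋ − ⌊(7·595)/768⌋ = ⌊4760/768⌋ − ⌊4165/768⌋ = 6 − 5 = 1
n=8: ⌊(9·595)/768⌋ − ⌊(8·595)/768⌋ = ⌊5355/768⌋ − ⌊4760/768⌋ = 6 − 6 = 0
n=9: ⌊(10·595)/768⌋ − ⌊(9·595)/768⌋ = ⌊5950/768⌋ − ⌊5355/768⌋ = 7 − 6 = 1
n=10: ⌊(11·595)/768⌋ − ⌊(10·595)/768⌋ = ⌊6545/768⌋ − ⌊5950/768⌋ = 8 − 7 = 1
n=11: ⌊(12·595)/768⌋ − ⌊(11·595)/768⌋ = ⌊7140/768⌋ − ⌊6545/768⌋ = 9 − 8 = 1
n=12: ⌊(13·595)/768⌋ − ⌊(12·595)/768⌋ = ⌊7735/768⌋ − ⌊7140/768⌋ = 10 − 9 = 1
n=13: ⌊(14·595)/768⌋ − ⌊(13·595)/768⌋ = ⌊8330/768⌋ − ⌊7735/768⌋ = 10 − 10 = 0
n=14: ⌊(15·595)/768⌋ − ⌊(14·595)/768⌋ = ⌊8925/768⌋ − ⌊8330/768⌋ = 11 − 10 = 1
n=15: ⌊(16·595)/768⌋ − ⌊(15·595)/768⌋ = ⌊9520/768⌋ − ⌊8925/768⌋ = 12 − 11 = 1
n=16: ⌊(17·595)/768⌋ − ⌊(16·595)/768⌋ = ⌊10115/768⌋ − ⌊9520/768⌋ = 13 − 12 = 1
n=17: ⌊(18·595)/768⌋ − ⌊(17·595)/768⌋ = ⌊10710/768⌋ − ⌊10115/768⌋ = 13 − 13 = 0
n=18: ⌊(19·595)/768⌋ − ⌊(18·595)/768⌋ = ⌊11305/768⌋ − ⌊10710/768⌋ = 14 − 13 = 1
n=19: ⌊(20·595)/768⌋ − ⌊(19·595)/768⌋ = ⌊11900/768⌋ − ⌊11305/768⌋ = 15 − 14 = 1
n=20: ⌊(21·595)/768⌋ − ⌊(20·595)/768⌋ = ⌊12495/768⌋ − ⌊11900/768⌋ = 16 − 15 = 1
n=21: ⌊(22·595)/768⌋ − ⌊(21·595)/768⌋ = ⌊13090/768⌋ − ⌊12495/768⌋ = 17 − 16 = 1
n=22: ⌊(23·595)/768⌋ − ⌊(22·595)/768⌋ = ⌊13685/768⌋ − ⌊13090/768⌋ = 17 − 17 = 0
n=23: ⌊(24·595)/768⌋ − ⌊(23·595)/768⌋ = ⌊14280/768⌋ − ⌊13685/768⌋ = 18 − 17 = 1
n=24: ⌊(25·595)/768⌋ − ⌊(24·595)/768⌋ = ⌊14875/768⌋ − ⌊14280/768⌋ = 19 − 18 = 1
n=25: ⌊(26·595)/768⌋ − ⌊(25·595)/768⌋ = ⌊15470/768⌋ − ⌊14875/768⌋ = 20 − 19 = 1
n=26: ⌊(27·595)/768⌋ − ⌊(26·595)/768⌋ = ⌊16065/768⌋ − ⌊15470/768⌋ = 20 − 20 = 0
n=27: ⌊(28·595)/768⌋ − ⌊(27·595)/768⌋ = ⌊16660/768⌋ − ⌊16065/768⌋ = 21 − 20 = 1
n=28: ⌊(29·595)/768⌋ − ⌊(28·595)/768⌋ = ⌊17255/768⌋ − ⌊16660/768⌋ = 22 − 21 = 1
n=29: ⌊(30·595)/768⌋ − ⌊(29·595)/768⌋ = ⌊17850/768⌋ − ⌊17255/768⌋ = 23 − 22 = 1
n=30: ⌊(31·595)/768⌋ − ⌊(30·595)/768⌋ = ⌊18445/768⌋ − ⌊17850/768⌋ = 24 − 23 = 1
n=31: ⌊(32·595)/768⌋ − ⌊(31·595)/768⌋ = ⌊19040/768⌋ − ⌊18445/768⌋ = 24 − 24 = 0
n=32: ⌊(33·595)/768⌋ − ⌊(32·595)/768⌋ = ⌊19635/768⌋ − ⌊19040/768⌋ = 25 − 24 = 1
n=33: ⌊(34·595)/768⌋ − ⌊(33·595)/768⌋ = ⌊20230/768⌋ − ⌊19635/768⌋ = 26 − 25 = 1
n=34: ⌊(35·595)/768⌋ − ⌊(34·595)/768⌋ = ⌊20825/768⌋ − ⌊20230/768⌋ = 27 − 26 = 1
n=35: ⌊(36·595)/768⌋ − ⌊(35·595)/768⌋ = ⌊21420/768⌋ − ⌊20825/768⌋ = 27 − 27 = 0
n=36: ⌊(37·595)/768⌋ − ⌊(36·595)/768⌋ = ⌊22015/768⌋ − ⌊21420/768⌋ = 28 − 27 = 1
n=37: ⌊(38·595)/768⌋ − ⌊(37·595)/768⌋ = ⌊22610/768⌋ − ⌊22015/768⌋ = 29 − 28 = 1
n=38: ⌊(39·595)/768⌋ − ⌊(38·595)/768⌋ = ⌊23205/768⌋ − ⌊22610/768⌋ = 30 − 29 = 1
n=39: ⌊(40·595)/768⌋ − ⌊(39·595)/768⌋ = ⌊23800/768⌋ − ⌊23205/768⌋ = 30 − 30 = 0
n=40: ⌊(41·595)/768⌋ − ⌊(40·595)/768⌋ = ⌊24395/768⌋ − ⌊23800/768⌋ = 31 − 30 = 1
n=41: ⌊(42·595)/768⌋ − ⌊(41·595)/768⌋ = ⌊24990/768⌋ − ⌊24395/768⌋ = 32 − 31 = 1
n=42: ⌊(43·595)/768⌋ − ⌊(42·595)/768⌋ = ⌊25585/768⌋ − ⌊24990/768⌋ = 33 − 32 = 1
n=43: ⌊(44·595)/768⌋ − ⌊(43·595)/768⌋ = ⌊26180/768⌋ − ⌊25585/768⌋ = 34 − 33 = 1
n=44: ⌊(45·595)/768⌋ − ⌊(44·595)/768⌋ = ⌊26775/768⌋ − ⌊26180/768⌋ = 34 − 34 = 0
n=45: ⌊(46·595)/768⌋ − ⌊(45·595)/768⌋ = ⌊27370/768⌋ − ⌊26775/768⌋ = 35 − 34 = 1
n=46: ⌊(47·595)/768⌋ − ⌊(46·595)/768⌋ = ⌊27965/768⌋ − ⌊27370/768⌋ = 36 − 35 = 1
n=47: ⌊(48·595)/768⌋ − ⌊(47·595)/768⌋ = ⌊28560/768⌋ − ⌊27965/768⌋ = 37 − 36 = 1


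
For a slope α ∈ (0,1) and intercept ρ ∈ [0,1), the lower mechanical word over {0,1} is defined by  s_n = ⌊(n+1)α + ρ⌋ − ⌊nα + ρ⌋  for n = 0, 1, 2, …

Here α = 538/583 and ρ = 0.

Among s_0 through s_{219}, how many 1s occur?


203

#1s = Σ_{n=0}^{219} s_n = Σ_{n=0}^{219} (⌊(n+1)α+ρ⌋ − ⌊nα+ρ⌋)
the sum telescopes: every ⌊nα+ρ⌋ with 0 < n < 220 appears once with + and once with −, leaving ⌊220α+ρ⌋ − ⌊0·α+ρ⌋
220α + ρ = (220·538) / 583 = 118360/583
ρ = 0/583
⌊118360/583⌋ = 203,  ⌊0/583⌋ = 0
#1s = 203 − 0 = 203


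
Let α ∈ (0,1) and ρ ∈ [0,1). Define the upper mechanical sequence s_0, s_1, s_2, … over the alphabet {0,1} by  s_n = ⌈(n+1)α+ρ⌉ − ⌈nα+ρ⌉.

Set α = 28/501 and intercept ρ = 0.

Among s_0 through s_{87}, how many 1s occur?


5

#1s = Σ_{n=0}^{87} s_n = Σ_{n=0}^{87} (⌈(n+1)α+ρ⌉ − ⌈nα+ρ⌉)
the sum telescopes: every ⌈nα+ρ⌉ with 0 < n < 88 appears once with + and once with −, leaving ⌈88α+ρ⌉ − ⌈0·α+ρ⌉
88α + ρ = (88·28) / 501 = 2464/501
ρ = 0/501
⌈2464/501⌉ = 5,  ⌈0/501⌉ = 0
#1s = 5 − 0 = 5


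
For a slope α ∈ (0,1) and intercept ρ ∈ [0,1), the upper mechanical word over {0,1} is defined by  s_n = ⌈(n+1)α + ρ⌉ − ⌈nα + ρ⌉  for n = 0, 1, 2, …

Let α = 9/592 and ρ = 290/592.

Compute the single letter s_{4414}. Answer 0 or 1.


0

(n+1)α + ρ = (4415·9 + 290) / 592 = 40025/592
nα + ρ     = (4414·9 + 290) / 592 = 40016/592
⌈40025/592⌉ = 68,  ⌈40016/592⌉ = 68
s_{4414} = 68 − 68 = 0


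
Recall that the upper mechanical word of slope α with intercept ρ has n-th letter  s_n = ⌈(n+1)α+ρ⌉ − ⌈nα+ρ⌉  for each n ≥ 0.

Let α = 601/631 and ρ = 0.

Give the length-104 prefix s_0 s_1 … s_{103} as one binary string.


11111111111111111111101111111111111111111101111111111111111111101111111111111111111101111111111111111111

n=0: ⌈(1·601)/631⌉ − ⌈(0·601)/631⌉ = ⌈601/631⌉ − ⌈0/631⌉ = 1 − 0 = 1
n=1: ⌈(2·601)/631⌉ − ⌈(1·601)/631⌉ = ⌈1202/631⌉ − ⌈601/631⌉ = 2 − 1 = 1
n=2: ⌈(3·601)/631⌉ − ⌈(2·601)/631⌉ = ⌈1803/631⌉ − ⌈1202/631⌉ = 3 − 2 = 1
n=3: ⌈(4·601)/631⌉ − ⌈(3·601)/631⌉ = ⌈2404/631⌉ − ⌈1803/631⌉ = 4 − 3 = 1
n=4: ⌈(5·601)/631⌉ − ⌈(4·601)/631⌉ = ⌈3005/631⌉ − ⌈2404/631⌉ = 5 − 4 = 1
n=5: ⌈(6·601)/631⌉ − ⌈(5·601)/631⌉ = ⌈3606/631⌉ − ⌈3005/631⌉ = 6 − 5 = 1
n=6: ⌈(7·601)/631⌉ − ⌈(6·601)/631⌉ = ⌈4207/631⌉ − ⌈3606/631⌉ = 7 − 6 = 1
n=7: ⌈(8·601)/631⌉ − ⌈(7·601)/631⌉ = ⌈4808/631⌉ − ⌈4207/631⌉ = 8 − 7 = 1
n=8: ⌈(9·601)/631⌉ − ⌈(8·601)/631⌉ = ⌈5409/631⌉ − ⌈4808/631⌉ = 9 − 8 = 1
n=9: ⌈(10·601)/631⌉ − ⌈(9·601)/631⌉ = ⌈6010/631⌉ − ⌈5409/631⌉ = 10 − 9 = 1
n=10: ⌈(11·601)/631⌉ − ⌈(10·601)/631⌉ = ⌈6611/631⌉ − ⌈6010/631⌉ = 11 − 10 = 1
n=11: ⌈(12·601)/631⌉ − ⌈(11·601)/631⌉ = ⌈7212/631⌉ − ⌈6611/631⌉ = 12 − 11 = 1
n=12: ⌈(13·601)/631⌉ − ⌈(12·601)/631⌉ = ⌈7813/631⌉ − ⌈7212/631⌉ = 13 − 12 = 1
n=13: ⌈(14·601)/631⌉ − ⌈(13·601)/631⌉ = ⌈8414/631⌉ − ⌈7813/631⌉ = 14 − 13 = 1
n=14: ⌈(15·601)/631⌉ − ⌈(14·601)/631⌉ = ⌈9015/631⌉ − ⌈8414/631⌉ = 15 − 14 = 1
n=15: ⌈(16·601)/631⌉ − ⌈(15·601)/631⌉ = ⌈9616/631⌉ − ⌈9015/631⌉ = 16 − 15 = 1
n=16: ⌈(17·601)/631⌉ − ⌈(16·601)/631⌉ = ⌈10217/631⌉ − ⌈9616/631⌉ = 17 − 16 = 1
n=17: ⌈(18·601)/631⌉ − ⌈(17·601)/631⌉ = ⌈10818/631⌉ − ⌈10217/631⌉ = 18 − 17 = 1
n=18: ⌈(19·601)/631⌉ − ⌈(18·601)/631⌉ = ⌈11419/631⌉ − ⌈10818/631⌉ = 19 − 18 = 1
n=19: ⌈(20·601)/631⌉ − ⌈(19·601)/631⌉ = ⌈12020/631⌉ − ⌈11419/631⌉ = 20 − 19 = 1
n=20: ⌈(21·601)/631⌉ − ⌈(20·601)/631⌉ = ⌈12621/631⌉ − ⌈12020/631⌉ = 21 − 20 = 1
n=21: ⌈(22·601)/631⌉ − ⌈(21·601)/631⌉ = ⌈13222/631⌉ − ⌈12621/631⌉ = 21 − 21 = 0
n=22: ⌈(23·601)/631⌉ − ⌈(22·601)/631⌉ = ⌈13823/631⌉ − ⌈13222/631⌉ = 22 − 21 = 1
n=23: ⌈(24·601)/631⌉ − ⌈(23·601)/631⌉ = ⌈14424/631⌉ − ⌈13823/631⌉ = 23 − 22 = 1
n=24: ⌈(25·601)/631⌉ − ⌈(24·601)/631⌉ = ⌈15025/631⌉ − ⌈14424/631⌉ = 24 − 23 = 1
n=25: ⌈(26·601)/631⌉ − ⌈(25·601)/631⌉ = ⌈15626/631⌉ − ⌈15025/631⌉ = 25 − 24 = 1
n=26: ⌈(27·601)/631⌉ − ⌈(26·601)/631⌉ = ⌈16227/631⌉ − ⌈15626/631⌉ = 26 − 25 = 1
n=27: ⌈(28·601)/631⌉ − ⌈(27·601)/631⌉ = ⌈16828/631⌉ − ⌈16227/631⌉ = 27 − 26 = 1
n=28: ⌈(29·601)/631⌉ − ⌈(28·601)/631⌉ = ⌈17429/631⌉ − ⌈16828/631⌉ = 28 − 27 = 1
n=29: ⌈(30·601)/631⌉ − ⌈(29·601)/631⌉ = ⌈18030/631⌉ − ⌈17429/631⌉ = 29 − 28 = 1
n=30: ⌈(31·601)/631⌉ − ⌈(30·601)/631⌉ = ⌈18631/631⌉ − ⌈18030/631⌉ = 30 − 29 = 1
n=31: ⌈(32·601)/631⌉ − ⌈(31·601)/631⌉ = ⌈19232/631⌉ − ⌈18631/631⌉ = 31 − 30 = 1
n=32: ⌈(33·601)/631⌉ − ⌈(32·601)/631⌉ = ⌈19833/631⌉ − ⌈19232/631⌉ = 32 − 31 = 1
n=33: ⌈(34·601)/631⌉ − ⌈(33·601)/631⌉ = ⌈20434/631⌉ − ⌈19833/631⌉ = 33 − 32 = 1
n=34: ⌈(35·601)/631⌉ − ⌈(34·601)/631⌉ = ⌈21035/631⌉ − ⌈20434/631⌉ = 34 − 33 = 1
n=35: ⌈(36·601)/631⌉ − ⌈(35·601)/631⌉ = ⌈21636/631⌉ − ⌈21035/631⌉ = 35 − 34 = 1
n=36: ⌈(37·601)/631⌉ − ⌈(36·601)/631⌉ = ⌈22237/631⌉ − ⌈21636/631⌉ = 36 − 35 = 1
n=37: ⌈(38·601)/631⌉ − ⌈(37·601)/631⌉ = ⌈22838/631⌉ − ⌈22237/631⌉ = 37 − 36 = 1
n=38: ⌈(39·601)/631⌉ − ⌈(38·601)/631⌉ = ⌈23439/631⌉ − ⌈22838/631⌉ = 38 − 37 = 1
n=39: ⌈(40·601)/631⌉ − ⌈(39·601)/631⌉ = ⌈24040/631⌉ − ⌈23439/631⌉ = 39 − 38 = 1
n=40: ⌈(41·601)/631⌉ − ⌈(40·601)/631⌉ = ⌈24641/631⌉ − ⌈24040/631⌉ = 40 − 39 = 1
n=41: ⌈(42·601)/631⌉ − ⌈(41·601)/631⌉ = ⌈25242/631⌉ − ⌈24641/631⌉ = 41 − 40 = 1
n=42: ⌈(43·601)/631⌉ − ⌈(42·601)/631⌉ = ⌈25843/631⌉ − ⌈25242/631⌉ = 41 − 41 = 0
n=43: ⌈(44·601)/631⌉ − ⌈(43·601)/631⌉ = ⌈26444/631⌉ − ⌈25843/631⌉ = 42 − 41 = 1
n=44: ⌈(45·601)/631⌉ − ⌈(44·601)/631⌉ = ⌈27045/631⌉ − ⌈26444/631⌉ = 43 − 42 = 1
n=45: ⌈(46·601)/631⌉ − ⌈(45·601)/631⌉ = ⌈27646/631⌉ − ⌈27045/631⌉ = 44 − 43 = 1
n=46: ⌈(47·601)/631⌉ − ⌈(46·601)/631⌉ = ⌈28247/631⌉ − ⌈27646/631⌉ = 45 − 44 = 1
n=47: ⌈(48·601)/631⌉ − ⌈(47·601)/631⌉ = ⌈28848/631⌉ − ⌈28247/631⌉ = 46 − 45 = 1
n=48: ⌈(49·601)/631⌉ − ⌈(48·601)/631⌉ = ⌈29449/631⌉ − ⌈28848/631⌉ = 47 − 46 = 1
n=49: ⌈(50·601)/631⌉ − ⌈(49·601)/631⌉ = ⌈30050/631⌉ − ⌈29449/631⌉ = 48 − 47 = 1
n=50: ⌈(51·601)/631⌉ − ⌈(50·601)/631⌉ = ⌈30651/631⌉ − ⌈30050/631⌉ = 49 − 48 = 1
n=51: ⌈(52·601)/631⌉ − ⌈(51·601)/631⌉ = ⌈31252/631⌉ − ⌈30651/631⌉ = 50 − 49 = 1
n=52: ⌈(53·601)/631⌉ − ⌈(52·601)/631⌉ = ⌈31853/631⌉ − ⌈31252/631⌉ = 51 − 50 = 1
n=53: ⌈(54·601)/631⌉ − ⌈(53·601)/631⌉ = ⌈32454/631⌉ − ⌈31853/631⌉ = 52 − 51 = 1
n=54: ⌈(55·601)/631⌉ − ⌈(54·601)/631⌉ = ⌈33055/631⌉ − ⌈32454/631⌉ = 53 − 52 = 1
n=55: ⌈(56·601)/631⌉ − ⌈(55·601)/631⌉ = ⌈33656/631⌉ − ⌈33055/631⌉ = 54 − 53 = 1
n=56: ⌈(57·601)/631⌉ − ⌈(56·601)/631⌉ = ⌈34257/631⌉ − ⌈33656/631⌉ = 55 − 54 = 1
n=57: ⌈(58·601)/631⌉ − ⌈(57·601)/631⌉ = ⌈34858/631⌉ − ⌈34257/631⌉ = 56 − 55 = 1
n=58: ⌈(59·601)/631⌉ − ⌈(58·601)/631⌉ = ⌈35459/631⌉ − ⌈34858/631⌉ = 57 − 56 = 1
n=59: ⌈(60·601)/631⌉ − ⌈(59·601)/631⌉ = ⌈36060/631⌉ − ⌈35459/631⌉ = 58 − 57 = 1
n=60: ⌈(61·601)/631⌉ − ⌈(60·601)/631⌉ = ⌈36661/631⌉ − ⌈36060/631⌉ = 59 − 58 = 1
n=61: ⌈(62·601)/631⌉ − ⌈(61·601)/631⌉ = ⌈37262/631⌉ − ⌈36661/631⌉ = 60 − 59 = 1
n=62: ⌈(63·601)/631⌉ − ⌈(62·601)/631⌉ = ⌈37863/631⌉ − ⌈37262/631⌉ = 61 − 60 = 1
n=63: ⌈(64·601)/631⌉ − ⌈(63·601)/631⌉ = ⌈38464/631⌉ − ⌈37863/631⌉ = 61 − 61 = 0
n=64: ⌈(65·601)/631⌉ − ⌈(64·601)/631⌉ = ⌈39065/631⌉ − ⌈38464/631⌉ = 62 − 61 = 1
n=65: ⌈(66·601)/631⌉ − ⌈(65·601)/631⌉ = ⌈39666/631⌉ − ⌈39065/631⌉ = 63 − 62 = 1
n=66: ⌈(67·601)/631⌉ − ⌈(66·601)/631⌉ = ⌈40267/631⌉ − ⌈39666/631⌉ = 64 − 63 = 1
n=67: ⌈(68·601)/631⌉ − ⌈(67·601)/631⌉ = ⌈40868/631⌉ − ⌈40267/631⌉ = 65 − 64 = 1
n=68: ⌈(69·601)/631⌉ − ⌈(68·601)/631⌉ = ⌈41469/631⌉ − ⌈40868/631⌉ = 66 − 65 = 1
n=69: ⌈(70·601)/631⌉ − ⌈(69·601)/631⌉ = ⌈42070/631⌉ − ⌈41469/631⌉ = 67 − 66 = 1
n=70: ⌈(71·601)/631⌉ − ⌈(70·601)/631⌉ = ⌈42671/631⌉ − ⌈42070/631⌉ = 68 − 67 = 1
n=71: ⌈(72·601)/631⌉ − ⌈(71·601)/631⌉ = ⌈43272/631⌉ − ⌈42671/631⌉ = 69 − 68 = 1
n=72: ⌈(73·601)/631⌉ − ⌈(72·601)/631⌉ = ⌈43873/631⌉ − ⌈43272/631⌉ = 70 − 69 = 1
n=73: ⌈(74·601)/631⌉ − ⌈(73·601)/631⌉ = ⌈44474/631⌉ − ⌈43873/631⌉ = 71 − 70 = 1
n=74: ⌈(75·601)/631⌉ − ⌈(74·601)/631⌉ = ⌈45075/631⌉ − ⌈44474/631⌉ = 72 − 71 = 1
n=75: ⌈(76·601)/631⌉ − ⌈(75·601)/631⌉ = ⌈45676/631⌉ − ⌈45075/631⌉ = 73 − 72 = 1
n=76: ⌈(77·601)/631⌉ − ⌈(76·601)/631⌉ = ⌈46277/631⌉ − ⌈45676/631⌉ = 74 − 73 = 1
n=77: ⌈(78·601)/631⌉ − ⌈(77·601)/631⌉ = ⌈46878/631⌉ − ⌈46277/631⌉ = 75 − 74 = 1
n=78: ⌈(79·601)/631⌉ − ⌈(78·601)/631⌉ = ⌈47479/631⌉ − ⌈46878/631⌉ = 76 − 75 = 1
n=79: ⌈(80·601)/631⌉ − ⌈(79·601)/631⌉ = ⌈48080/631⌉ − ⌈47479/631⌉ = 77 − 76 = 1
n=80: ⌈(81·601)/631⌉ − ⌈(80·601)/631⌉ = ⌈48681/631⌉ − ⌈48080/631⌉ = 78 − 77 = 1
n=81: ⌈(82·601)/631⌉ − ⌈(81·601)/631⌉ = ⌈49282/631⌉ − ⌈48681/631⌉ = 79 − 78 = 1
n=82: ⌈(83·601)/631⌉ − ⌈(82·601)/631⌉ = ⌈49883/631⌉ − ⌈49282/631⌉ = 80 − 79 = 1
n=83: ⌈(84·601)/631⌉ − ⌈(83·601)/631⌉ = ⌈50484/631⌉ − ⌈49883/631⌉ = 81 − 80 = 1
n=84: ⌈(85·601)/631⌉ − ⌈(84·601)/631⌉ = ⌈51085/631⌉ − ⌈50484/631⌉ = 81 − 81 = 0
n=85: ⌈(86·601)/631⌉ − ⌈(85·601)/631⌉ = ⌈51686/631⌉ − ⌈51085/631⌉ = 82 − 81 = 1
n=86: ⌈(87·601)/631⌉ − ⌈(86·601)/631⌉ = ⌈52287/631⌉ − ⌈51686/631⌉ = 83 − 82 = 1
n=87: ⌈(88·601)/631⌉ − ⌈(87·601)/631⌉ = ⌈52888/631⌉ − ⌈52287/631⌉ = 84 − 83 = 1
n=88: ⌈(89·601)/631⌉ − ⌈(88·601)/631⌉ = ⌈53489/631⌉ − ⌈52888/631⌉ = 85 − 84 = 1
n=89: ⌈(90·601)/631⌉ − ⌈(89·601)/631⌉ = ⌈54090/631⌉ − ⌈53489/631⌉ = 86 − 85 = 1
n=90: ⌈(91·601)/631⌉ − ⌈(90·601)/631⌉ = ⌈54691/631⌉ − ⌈54090/631⌉ = 87 − 86 = 1
n=91: ⌈(92·601)/631⌉ − ⌈(91·601)/631⌉ = ⌈55292/631⌉ − ⌈54691/631⌉ = 88 − 87 = 1
n=92: ⌈(93·601)/631⌉ − ⌈(92·601)/631⌉ = ⌈55893/631⌉ − ⌈55292/631⌉ = 89 − 88 = 1
n=93: ⌈(94·601)/631⌉ − ⌈(93·601)/631⌉ = ⌈56494/631⌉ − ⌈55893/631⌉ = 90 − 89 = 1
n=94: ⌈(95·601)/631⌉ − ⌈(94·601)/631⌉ = ⌈57095/631⌉ − ⌈56494/631⌉ = 91 − 90 = 1
n=95: ⌈(96·601)/631⌉ − ⌈(95·601)/631⌉ = ⌈57696/631⌉ − ⌈57095/631⌉ = 92 − 91 = 1
n=96: ⌈(97·601)/631⌉ − ⌈(96·601)/631⌉ = ⌈58297/631⌉ − ⌈57696/631⌉ = 93 − 92 = 1
n=97: ⌈(98·601)/631⌉ − ⌈(97·601)/631⌉ = ⌈58898/631⌉ − ⌈58297/631⌉ = 94 − 93 = 1
n=98: ⌈(99·601)/631⌉ − ⌈(98·601)/631⌉ = ⌈59499/631⌉ − ⌈58898/631⌉ = 95 − 94 = 1
n=99: ⌈(100·601)/631⌉ − ⌈(99·601)/631⌉ = ⌈60100/631⌉ − ⌈59499/631⌉ = 96 − 95 = 1
n=100: ⌈(101·601)/631⌉ − ⌈(100·601)/631⌉ = ⌈60701/631⌉ − ⌈60100/631⌉ = 97 − 96 = 1
n=101: ⌈(102·601)/631⌉ − ⌈(101·601)/631⌉ = ⌈61302/631⌉ − ⌈60701/631⌉ = 98 − 97 = 1
n=102: ⌈(103·601)/631⌉ − ⌈(102·601)/631⌉ = ⌈61903/631⌉ − ⌈61302/631⌉ = 99 − 98 = 1
n=103: ⌈(104·601)/631⌉ − ⌈(103·601)/631⌉ = ⌈62504/631⌉ − ⌈61903/631⌉ = 100 − 99 = 1
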